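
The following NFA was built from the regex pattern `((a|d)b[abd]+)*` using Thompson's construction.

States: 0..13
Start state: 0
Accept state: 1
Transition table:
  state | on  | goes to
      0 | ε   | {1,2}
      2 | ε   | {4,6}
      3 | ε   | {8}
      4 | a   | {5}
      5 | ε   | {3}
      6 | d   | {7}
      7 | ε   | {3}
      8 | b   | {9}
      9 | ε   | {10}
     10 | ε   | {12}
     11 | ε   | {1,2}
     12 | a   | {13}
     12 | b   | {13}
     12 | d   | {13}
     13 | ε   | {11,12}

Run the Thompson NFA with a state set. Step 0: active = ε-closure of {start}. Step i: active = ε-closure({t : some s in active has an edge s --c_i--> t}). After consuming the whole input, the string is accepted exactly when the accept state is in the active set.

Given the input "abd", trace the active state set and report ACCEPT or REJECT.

S₀ = ε-closure({0}) = {0,1,2,4,6}
'a' @ 1: {3,5,8}
'b' @ 2: {9,10,12}
'd' @ 3: {1,2,4,6,11,12,13}  ✓accept
final: {1,2,4,6,11,12,13}; accept 1 in set

Answer: ACCEPT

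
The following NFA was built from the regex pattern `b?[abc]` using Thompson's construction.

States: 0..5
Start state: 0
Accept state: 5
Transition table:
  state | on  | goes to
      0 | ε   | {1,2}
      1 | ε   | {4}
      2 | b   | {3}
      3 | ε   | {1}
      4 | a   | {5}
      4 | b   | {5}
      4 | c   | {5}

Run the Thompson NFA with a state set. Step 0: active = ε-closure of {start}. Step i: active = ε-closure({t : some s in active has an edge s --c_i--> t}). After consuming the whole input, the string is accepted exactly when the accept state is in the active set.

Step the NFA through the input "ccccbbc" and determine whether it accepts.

Answer: REJECT

Trace:
S₀ = ε-closure({0}) = {0,1,2,4}
'c' @ 1: {5}  ✓accept
'c' @ 2: {}  — dead — no transitions
rest 'ccbbc' ignored (set empty)
end set {} — state 5 not in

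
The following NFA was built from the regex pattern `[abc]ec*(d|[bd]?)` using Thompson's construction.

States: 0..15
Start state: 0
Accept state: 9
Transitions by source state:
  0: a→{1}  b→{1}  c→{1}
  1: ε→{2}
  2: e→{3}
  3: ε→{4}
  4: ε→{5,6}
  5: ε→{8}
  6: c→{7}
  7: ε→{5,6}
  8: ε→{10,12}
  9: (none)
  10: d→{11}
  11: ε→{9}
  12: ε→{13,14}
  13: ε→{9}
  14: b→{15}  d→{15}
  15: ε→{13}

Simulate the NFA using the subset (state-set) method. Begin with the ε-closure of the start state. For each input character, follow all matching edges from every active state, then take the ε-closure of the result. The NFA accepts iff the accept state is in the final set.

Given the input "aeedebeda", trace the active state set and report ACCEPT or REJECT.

start: ε-closure({0}) = {0}
'a' @ 1: {1,2}
'e' @ 2: {3,4,5,6,8,9,10,12,13,14}  [accepting]
'e' @ 3: {}  — state set empty
rest 'debeda' ignored (set empty)
end set {} — state 9 not in

Answer: REJECT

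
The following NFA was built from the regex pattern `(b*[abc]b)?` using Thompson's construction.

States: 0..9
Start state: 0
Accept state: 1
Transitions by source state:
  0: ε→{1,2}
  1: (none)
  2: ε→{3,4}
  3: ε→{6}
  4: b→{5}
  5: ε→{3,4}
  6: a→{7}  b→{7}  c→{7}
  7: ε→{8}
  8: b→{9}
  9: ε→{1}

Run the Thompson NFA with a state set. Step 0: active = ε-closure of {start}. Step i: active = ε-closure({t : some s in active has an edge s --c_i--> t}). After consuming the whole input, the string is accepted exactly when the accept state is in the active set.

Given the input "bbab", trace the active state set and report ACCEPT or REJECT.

S₀ = ε-closure({0}) = {0,1,2,3,4,6}
'b' @ 1: {3,4,5,6,7,8}
'b' @ 2: {1,3,4,5,6,7,8,9}  [accepting]
'a' @ 3: {7,8}
'b' @ 4: {1,9}  [accepting]
after full input: {1,9}  (accept=1 in)

Answer: ACCEPT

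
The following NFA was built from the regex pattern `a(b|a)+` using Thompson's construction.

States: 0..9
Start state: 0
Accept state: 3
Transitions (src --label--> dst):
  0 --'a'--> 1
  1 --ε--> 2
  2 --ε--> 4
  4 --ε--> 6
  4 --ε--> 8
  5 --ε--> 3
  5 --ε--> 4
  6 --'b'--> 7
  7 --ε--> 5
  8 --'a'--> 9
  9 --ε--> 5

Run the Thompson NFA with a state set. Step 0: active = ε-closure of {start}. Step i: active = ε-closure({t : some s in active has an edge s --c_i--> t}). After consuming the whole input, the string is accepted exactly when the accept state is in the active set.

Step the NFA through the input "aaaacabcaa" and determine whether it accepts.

start: ε-closure({0}) = {0}
'a' @ 1: {1,2,4,6,8}
'a' @ 2: {3,4,5,6,8,9}  (accept∈set)
'a' @ 3: {3,4,5,6,8,9}  (accept∈set)
'a' @ 4: {3,4,5,6,8,9}  (accept∈set)
'c' @ 5: {}  — no active states
rest 'abcaa' ignored (set empty)
after full input: {}  (accept=3 not in)

Answer: REJECT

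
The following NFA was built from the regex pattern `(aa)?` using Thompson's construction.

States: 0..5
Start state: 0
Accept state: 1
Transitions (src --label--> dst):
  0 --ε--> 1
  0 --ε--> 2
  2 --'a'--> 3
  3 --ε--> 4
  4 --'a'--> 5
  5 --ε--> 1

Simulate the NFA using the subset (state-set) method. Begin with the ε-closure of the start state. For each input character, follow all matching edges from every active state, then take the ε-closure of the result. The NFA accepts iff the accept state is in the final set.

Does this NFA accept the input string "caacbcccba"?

initial (ε-close {0}): {0,1,2}
'c' @ 1: {}  — no active states
rest 'aacbcccba' ignored (set empty)
final: {}; accept 1 not in set

Answer: REJECT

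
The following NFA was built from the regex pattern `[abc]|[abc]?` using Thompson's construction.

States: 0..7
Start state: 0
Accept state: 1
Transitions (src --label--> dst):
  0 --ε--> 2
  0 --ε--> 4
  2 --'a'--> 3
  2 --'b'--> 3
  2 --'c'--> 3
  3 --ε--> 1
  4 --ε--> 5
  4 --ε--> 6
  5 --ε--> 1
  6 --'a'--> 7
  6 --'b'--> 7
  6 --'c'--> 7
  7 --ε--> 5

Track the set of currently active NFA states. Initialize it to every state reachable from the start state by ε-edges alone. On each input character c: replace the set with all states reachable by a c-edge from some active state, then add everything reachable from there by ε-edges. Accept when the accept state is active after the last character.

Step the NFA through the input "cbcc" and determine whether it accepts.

S₀ = ε-closure({0}) = {0,1,2,4,5,6}
'c' @ 1: {1,3,5,7}  (accept∈set)
'b' @ 2: {}  — no active states
rest 'cc' ignored (set empty)
end set {} — state 1 not in

Answer: REJECT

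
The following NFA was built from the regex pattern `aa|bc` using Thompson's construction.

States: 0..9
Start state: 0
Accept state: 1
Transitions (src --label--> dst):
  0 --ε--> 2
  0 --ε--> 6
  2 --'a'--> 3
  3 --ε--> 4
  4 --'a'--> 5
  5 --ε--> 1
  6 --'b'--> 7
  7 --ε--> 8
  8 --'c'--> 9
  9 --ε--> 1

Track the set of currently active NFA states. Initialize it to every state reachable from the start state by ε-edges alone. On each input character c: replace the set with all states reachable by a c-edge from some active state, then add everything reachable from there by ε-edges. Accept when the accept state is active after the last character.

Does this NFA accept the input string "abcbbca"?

Answer: REJECT

Steps:
start: ε-closure({0}) = {0,2,6}
'a' @ 1: {3,4}
'b' @ 2: {}  — no active states
rest 'cbbca' ignored (set empty)
after full input: {}  (accept=1 not in)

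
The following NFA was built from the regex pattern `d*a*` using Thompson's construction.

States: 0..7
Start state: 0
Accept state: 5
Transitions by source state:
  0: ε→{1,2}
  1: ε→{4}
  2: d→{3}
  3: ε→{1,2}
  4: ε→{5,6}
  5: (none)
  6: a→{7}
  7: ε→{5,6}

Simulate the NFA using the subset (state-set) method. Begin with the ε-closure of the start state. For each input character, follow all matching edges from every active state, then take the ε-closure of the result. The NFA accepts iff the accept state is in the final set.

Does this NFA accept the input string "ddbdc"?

S₀ = ε-closure({0}) = {0,1,2,4,5,6}
'd' @ 1: {1,2,3,4,5,6}  [accepting]
'd' @ 2: {1,2,3,4,5,6}  [accepting]
'b' @ 3: {}  — no active states
rest 'dc' ignored (set empty)
end set {} — state 5 not in

Answer: REJECT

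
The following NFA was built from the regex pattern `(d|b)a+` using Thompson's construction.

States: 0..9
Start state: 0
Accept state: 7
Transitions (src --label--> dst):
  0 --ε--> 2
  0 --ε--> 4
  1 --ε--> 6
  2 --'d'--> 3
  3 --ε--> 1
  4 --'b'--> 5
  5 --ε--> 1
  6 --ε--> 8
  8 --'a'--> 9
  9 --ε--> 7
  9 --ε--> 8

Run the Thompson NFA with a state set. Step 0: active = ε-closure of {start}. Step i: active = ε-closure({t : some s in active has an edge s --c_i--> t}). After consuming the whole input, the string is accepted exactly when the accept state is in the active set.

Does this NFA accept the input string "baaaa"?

Answer: ACCEPT

Derivation:
initial (ε-close {0}): {0,2,4}
'b' @ 1: {1,5,6,8}
'a' @ 2: {7,8,9}  ✓accept
'a' @ 3: {7,8,9}  ✓accept
'a' @ 4: {7,8,9}  ✓accept
'a' @ 5: {7,8,9}  ✓accept
end set {7,8,9} — state 7 in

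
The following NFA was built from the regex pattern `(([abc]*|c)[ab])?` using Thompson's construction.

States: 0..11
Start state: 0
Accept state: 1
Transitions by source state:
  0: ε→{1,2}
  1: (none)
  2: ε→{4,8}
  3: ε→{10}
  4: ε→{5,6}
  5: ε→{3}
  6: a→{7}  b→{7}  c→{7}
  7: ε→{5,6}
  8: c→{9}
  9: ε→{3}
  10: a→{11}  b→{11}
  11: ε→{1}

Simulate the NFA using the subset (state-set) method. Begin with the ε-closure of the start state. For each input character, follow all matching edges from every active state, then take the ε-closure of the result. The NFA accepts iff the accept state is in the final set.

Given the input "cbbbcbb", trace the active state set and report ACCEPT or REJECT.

Answer: ACCEPT

Derivation:
initial (ε-close {0}): {0,1,2,3,4,5,6,8,10}
'c' @ 1: {3,5,6,7,9,10}
'b' @ 2: {1,3,5,6,7,10,11}  [accepting]
'b' @ 3: {1,3,5,6,7,10,11}  [accepting]
'b' @ 4: {1,3,5,6,7,10,11}  [accepting]
'c' @ 5: {3,5,6,7,10}
'b' @ 6: {1,3,5,6,7,10,11}  [accepting]
'b' @ 7: {1,3,5,6,7,10,11}  [accepting]
after full input: {1,3,5,6,7,10,11}  (accept=1 in)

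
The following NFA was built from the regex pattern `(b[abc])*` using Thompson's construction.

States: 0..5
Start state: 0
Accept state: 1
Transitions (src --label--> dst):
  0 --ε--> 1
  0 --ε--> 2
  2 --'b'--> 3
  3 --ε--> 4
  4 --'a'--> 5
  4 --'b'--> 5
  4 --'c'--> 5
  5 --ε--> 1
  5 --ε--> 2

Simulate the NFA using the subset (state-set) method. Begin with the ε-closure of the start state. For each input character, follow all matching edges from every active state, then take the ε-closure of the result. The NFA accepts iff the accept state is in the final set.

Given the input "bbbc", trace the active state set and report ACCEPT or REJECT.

start: ε-closure({0}) = {0,1,2}
'b' @ 1: {3,4}
'b' @ 2: {1,2,5}  (accept∈set)
'b' @ 3: {3,4}
'c' @ 4: {1,2,5}  (accept∈set)
final: {1,2,5}; accept 1 in set

Answer: ACCEPT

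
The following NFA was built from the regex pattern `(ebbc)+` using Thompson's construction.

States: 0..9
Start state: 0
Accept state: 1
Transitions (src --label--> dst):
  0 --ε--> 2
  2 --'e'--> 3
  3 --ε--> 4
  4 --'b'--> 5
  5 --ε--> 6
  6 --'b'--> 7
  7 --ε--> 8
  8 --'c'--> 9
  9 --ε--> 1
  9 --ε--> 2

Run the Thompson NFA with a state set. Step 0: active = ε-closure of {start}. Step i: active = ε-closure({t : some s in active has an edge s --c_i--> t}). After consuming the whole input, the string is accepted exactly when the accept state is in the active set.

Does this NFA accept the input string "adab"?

Answer: REJECT

Trace:
initial (ε-close {0}): {0,2}
'a' @ 1: {}  — no active states
rest 'dab' ignored (set empty)
after full input: {}  (accept=1 not in)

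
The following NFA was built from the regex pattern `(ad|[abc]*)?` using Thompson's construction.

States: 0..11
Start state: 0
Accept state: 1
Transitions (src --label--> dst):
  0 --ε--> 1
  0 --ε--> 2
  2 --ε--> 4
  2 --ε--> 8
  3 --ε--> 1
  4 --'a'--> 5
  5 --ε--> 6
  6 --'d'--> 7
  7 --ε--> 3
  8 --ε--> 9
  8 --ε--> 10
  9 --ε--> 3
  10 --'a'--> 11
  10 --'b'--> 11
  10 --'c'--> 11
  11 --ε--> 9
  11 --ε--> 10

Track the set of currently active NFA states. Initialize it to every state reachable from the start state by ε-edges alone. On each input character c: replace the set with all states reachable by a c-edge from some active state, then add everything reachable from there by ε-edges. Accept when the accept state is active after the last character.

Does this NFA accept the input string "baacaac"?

initial (ε-close {0}): {0,1,2,3,4,8,9,10}
'b' @ 1: {1,3,9,10,11}  (accept∈set)
'a' @ 2: {1,3,9,10,11}  (accept∈set)
'a' @ 3: {1,3,9,10,11}  (accept∈set)
'c' @ 4: {1,3,9,10,11}  (accept∈set)
'a' @ 5: {1,3,9,10,11}  (accept∈set)
'a' @ 6: {1,3,9,10,11}  (accept∈set)
'c' @ 7: {1,3,9,10,11}  (accept∈set)
after full input: {1,3,9,10,11}  (accept=1 in)

Answer: ACCEPT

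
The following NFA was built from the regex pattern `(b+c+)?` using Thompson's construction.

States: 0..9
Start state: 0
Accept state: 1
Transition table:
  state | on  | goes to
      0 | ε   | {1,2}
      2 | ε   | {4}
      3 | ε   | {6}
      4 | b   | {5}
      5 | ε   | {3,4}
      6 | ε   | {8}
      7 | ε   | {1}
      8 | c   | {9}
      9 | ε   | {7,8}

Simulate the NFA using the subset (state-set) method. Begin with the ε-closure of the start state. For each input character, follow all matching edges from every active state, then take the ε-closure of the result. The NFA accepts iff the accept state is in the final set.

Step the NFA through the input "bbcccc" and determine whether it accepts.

Answer: ACCEPT

Steps:
initial (ε-close {0}): {0,1,2,4}
'b' @ 1: {3,4,5,6,8}
'b' @ 2: {3,4,5,6,8}
'c' @ 3: {1,7,8,9}  (accept∈set)
'c' @ 4: {1,7,8,9}  (accept∈set)
'c' @ 5: {1,7,8,9}  (accept∈set)
'c' @ 6: {1,7,8,9}  (accept∈set)
final: {1,7,8,9}; accept 1 in set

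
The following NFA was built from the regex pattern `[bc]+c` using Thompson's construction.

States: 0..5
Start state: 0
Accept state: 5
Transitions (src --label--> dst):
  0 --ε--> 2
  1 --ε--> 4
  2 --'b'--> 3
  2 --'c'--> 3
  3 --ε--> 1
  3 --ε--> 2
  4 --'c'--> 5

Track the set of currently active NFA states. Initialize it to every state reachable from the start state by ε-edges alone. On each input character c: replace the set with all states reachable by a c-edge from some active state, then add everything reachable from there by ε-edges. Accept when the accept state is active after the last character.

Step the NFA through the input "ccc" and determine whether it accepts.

start: ε-closure({0}) = {0,2}
'c' @ 1: {1,2,3,4}
'c' @ 2: {1,2,3,4,5}  (accept∈set)
'c' @ 3: {1,2,3,4,5}  (accept∈set)
final: {1,2,3,4,5}; accept 5 in set

Answer: ACCEPT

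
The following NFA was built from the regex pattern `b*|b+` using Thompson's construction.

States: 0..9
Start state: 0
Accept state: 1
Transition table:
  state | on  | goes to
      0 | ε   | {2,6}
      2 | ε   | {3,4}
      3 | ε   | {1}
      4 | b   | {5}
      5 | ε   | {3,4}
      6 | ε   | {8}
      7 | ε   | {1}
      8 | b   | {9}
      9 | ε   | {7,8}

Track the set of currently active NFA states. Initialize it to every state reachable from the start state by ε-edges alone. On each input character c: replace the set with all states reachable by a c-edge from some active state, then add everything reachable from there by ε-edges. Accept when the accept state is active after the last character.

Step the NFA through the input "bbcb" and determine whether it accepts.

Answer: REJECT

Trace:
initial (ε-close {0}): {0,1,2,3,4,6,8}
'b' @ 1: {1,3,4,5,7,8,9}  [accepting]
'b' @ 2: {1,3,4,5,7,8,9}  [accepting]
'c' @ 3: {}  — no active states
rest 'b' ignored (set empty)
end set {} — state 1 not in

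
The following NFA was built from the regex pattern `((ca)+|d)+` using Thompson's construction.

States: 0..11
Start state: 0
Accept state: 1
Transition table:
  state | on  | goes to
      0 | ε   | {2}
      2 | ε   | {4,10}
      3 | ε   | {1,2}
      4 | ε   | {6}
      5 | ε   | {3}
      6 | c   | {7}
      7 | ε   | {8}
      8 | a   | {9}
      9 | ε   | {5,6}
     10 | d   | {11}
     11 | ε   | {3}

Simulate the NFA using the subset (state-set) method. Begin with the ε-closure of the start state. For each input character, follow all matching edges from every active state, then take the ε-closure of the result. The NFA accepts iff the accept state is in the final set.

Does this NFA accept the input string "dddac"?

S₀ = ε-closure({0}) = {0,2,4,6,10}
'd' @ 1: {1,2,3,4,6,10,11}  (accept∈set)
'd' @ 2: {1,2,3,4,6,10,11}  (accept∈set)
'd' @ 3: {1,2,3,4,6,10,11}  (accept∈set)
'a' @ 4: {}  — dead — no transitions
rest 'c' ignored (set empty)
after full input: {}  (accept=1 not in)

Answer: REJECT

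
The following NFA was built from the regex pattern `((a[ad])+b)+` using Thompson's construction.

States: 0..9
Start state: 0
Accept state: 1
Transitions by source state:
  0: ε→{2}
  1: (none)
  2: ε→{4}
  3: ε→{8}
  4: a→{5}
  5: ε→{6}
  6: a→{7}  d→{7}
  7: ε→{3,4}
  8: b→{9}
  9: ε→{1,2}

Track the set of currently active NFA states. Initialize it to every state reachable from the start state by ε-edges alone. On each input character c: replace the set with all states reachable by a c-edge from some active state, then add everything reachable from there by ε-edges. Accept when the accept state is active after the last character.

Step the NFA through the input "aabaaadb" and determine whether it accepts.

initial (ε-close {0}): {0,2,4}
'a' @ 1: {5,6}
'a' @ 2: {3,4,7,8}
'b' @ 3: {1,2,4,9}  [accepting]
'a' @ 4: {5,6}
'a' @ 5: {3,4,7,8}
'a' @ 6: {5,6}
'd' @ 7: {3,4,7,8}
'b' @ 8: {1,2,4,9}  [accepting]
end set {1,2,4,9} — state 1 in

Answer: ACCEPT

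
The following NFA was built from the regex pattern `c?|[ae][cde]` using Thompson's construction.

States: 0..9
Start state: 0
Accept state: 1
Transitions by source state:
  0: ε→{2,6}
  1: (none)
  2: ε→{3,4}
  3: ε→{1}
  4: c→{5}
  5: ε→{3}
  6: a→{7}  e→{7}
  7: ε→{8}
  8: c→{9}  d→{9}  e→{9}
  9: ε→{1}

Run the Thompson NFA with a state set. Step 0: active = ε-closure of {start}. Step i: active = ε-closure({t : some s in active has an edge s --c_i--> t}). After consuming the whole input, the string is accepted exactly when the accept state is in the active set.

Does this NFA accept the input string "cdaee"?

Answer: REJECT

Steps:
S₀ = ε-closure({0}) = {0,1,2,3,4,6}
'c' @ 1: {1,3,5}  ✓accept
'd' @ 2: {}  — no active states
rest 'aee' ignored (set empty)
final: {}; accept 1 not in set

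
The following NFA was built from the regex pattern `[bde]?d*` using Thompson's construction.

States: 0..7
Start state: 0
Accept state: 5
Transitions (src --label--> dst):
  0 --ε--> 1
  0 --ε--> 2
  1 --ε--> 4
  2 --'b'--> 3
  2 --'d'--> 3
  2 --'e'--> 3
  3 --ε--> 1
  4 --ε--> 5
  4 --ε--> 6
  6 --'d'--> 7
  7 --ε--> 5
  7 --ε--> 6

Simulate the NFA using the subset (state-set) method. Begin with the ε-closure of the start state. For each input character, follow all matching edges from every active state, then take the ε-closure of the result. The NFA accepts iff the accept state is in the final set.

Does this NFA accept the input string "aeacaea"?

Answer: REJECT

Steps:
S₀ = ε-closure({0}) = {0,1,2,4,5,6}
'a' @ 1: {}  — state set empty
rest 'eacaea' ignored (set empty)
final: {}; accept 5 not in set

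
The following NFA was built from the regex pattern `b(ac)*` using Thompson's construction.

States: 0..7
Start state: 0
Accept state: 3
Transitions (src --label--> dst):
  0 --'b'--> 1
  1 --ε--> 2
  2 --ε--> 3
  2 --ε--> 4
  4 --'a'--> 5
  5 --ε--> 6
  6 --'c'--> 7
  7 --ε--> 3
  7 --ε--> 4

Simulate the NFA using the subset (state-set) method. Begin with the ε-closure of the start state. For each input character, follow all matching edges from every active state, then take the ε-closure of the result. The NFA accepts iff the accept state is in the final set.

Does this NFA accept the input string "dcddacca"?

Answer: REJECT

Steps:
start: ε-closure({0}) = {0}
'd' @ 1: {}  — state set empty
rest 'cddacca' ignored (set empty)
end set {} — state 3 not in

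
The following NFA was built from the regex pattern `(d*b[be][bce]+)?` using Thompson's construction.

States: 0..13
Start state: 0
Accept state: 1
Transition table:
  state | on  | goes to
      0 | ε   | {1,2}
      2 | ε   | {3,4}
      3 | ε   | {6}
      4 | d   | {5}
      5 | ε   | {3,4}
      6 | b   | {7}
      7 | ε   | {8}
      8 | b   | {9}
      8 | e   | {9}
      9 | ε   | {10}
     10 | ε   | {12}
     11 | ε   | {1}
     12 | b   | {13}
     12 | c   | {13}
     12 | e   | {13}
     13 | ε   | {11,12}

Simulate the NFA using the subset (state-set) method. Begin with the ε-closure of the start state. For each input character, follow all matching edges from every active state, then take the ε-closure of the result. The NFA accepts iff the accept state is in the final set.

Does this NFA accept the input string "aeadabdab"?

S₀ = ε-closure({0}) = {0,1,2,3,4,6}
'a' @ 1: {}  — state set empty
rest 'eadabdab' ignored (set empty)
final: {}; accept 1 not in set

Answer: REJECT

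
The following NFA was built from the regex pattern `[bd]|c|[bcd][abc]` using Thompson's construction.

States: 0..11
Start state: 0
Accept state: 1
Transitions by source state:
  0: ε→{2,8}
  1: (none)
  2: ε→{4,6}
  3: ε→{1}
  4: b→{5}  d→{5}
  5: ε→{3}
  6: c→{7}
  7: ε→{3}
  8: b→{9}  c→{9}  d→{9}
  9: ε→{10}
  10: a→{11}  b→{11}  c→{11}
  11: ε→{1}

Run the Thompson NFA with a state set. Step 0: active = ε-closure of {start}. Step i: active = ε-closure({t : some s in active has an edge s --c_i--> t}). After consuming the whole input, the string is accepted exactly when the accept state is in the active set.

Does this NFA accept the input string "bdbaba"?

start: ε-closure({0}) = {0,2,4,6,8}
'b' @ 1: {1,3,5,9,10}  (accept∈set)
'd' @ 2: {}  — state set empty
rest 'baba' ignored (set empty)
final: {}; accept 1 not in set

Answer: REJECT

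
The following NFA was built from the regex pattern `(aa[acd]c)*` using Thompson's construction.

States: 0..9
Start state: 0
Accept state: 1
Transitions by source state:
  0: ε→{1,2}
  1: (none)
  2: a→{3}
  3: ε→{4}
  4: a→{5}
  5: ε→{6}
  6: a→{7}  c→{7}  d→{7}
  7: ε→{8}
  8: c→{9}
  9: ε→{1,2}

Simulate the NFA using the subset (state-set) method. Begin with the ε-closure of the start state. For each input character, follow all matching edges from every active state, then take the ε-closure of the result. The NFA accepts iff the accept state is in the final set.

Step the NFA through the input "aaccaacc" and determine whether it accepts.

initial (ε-close {0}): {0,1,2}
'a' @ 1: {3,4}
'a' @ 2: {5,6}
'c' @ 3: {7,8}
'c' @ 4: {1,2,9}  [accepting]
'a' @ 5: {3,4}
'a' @ 6: {5,6}
'c' @ 7: {7,8}
'c' @ 8: {1,2,9}  [accepting]
after full input: {1,2,9}  (accept=1 in)

Answer: ACCEPT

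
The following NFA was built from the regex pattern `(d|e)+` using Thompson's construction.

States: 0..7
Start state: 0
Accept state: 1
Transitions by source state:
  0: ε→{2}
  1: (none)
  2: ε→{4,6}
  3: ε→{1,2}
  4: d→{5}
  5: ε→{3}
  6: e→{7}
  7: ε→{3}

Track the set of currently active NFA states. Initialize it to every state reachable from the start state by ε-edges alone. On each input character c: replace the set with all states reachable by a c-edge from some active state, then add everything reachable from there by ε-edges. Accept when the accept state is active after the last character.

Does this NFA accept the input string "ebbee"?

S₀ = ε-closure({0}) = {0,2,4,6}
'e' @ 1: {1,2,3,4,6,7}  [accepting]
'b' @ 2: {}  — dead — no transitions
rest 'bee' ignored (set empty)
after full input: {}  (accept=1 not in)

Answer: REJECT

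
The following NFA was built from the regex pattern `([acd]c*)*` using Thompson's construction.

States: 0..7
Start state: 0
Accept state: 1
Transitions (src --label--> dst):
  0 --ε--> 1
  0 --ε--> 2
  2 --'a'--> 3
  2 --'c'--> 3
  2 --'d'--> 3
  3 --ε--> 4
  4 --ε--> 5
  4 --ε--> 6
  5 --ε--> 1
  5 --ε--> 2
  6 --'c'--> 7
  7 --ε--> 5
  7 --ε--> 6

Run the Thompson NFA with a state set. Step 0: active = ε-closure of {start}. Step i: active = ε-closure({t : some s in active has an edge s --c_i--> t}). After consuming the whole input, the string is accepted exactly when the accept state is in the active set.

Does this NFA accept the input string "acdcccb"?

start: ε-closure({0}) = {0,1,2}
'a' @ 1: {1,2,3,4,5,6}  (accept∈set)
'c' @ 2: {1,2,3,4,5,6,7}  (accept∈set)
'd' @ 3: {1,2,3,4,5,6}  (accept∈set)
'c' @ 4: {1,2,3,4,5,6,7}  (accept∈set)
'c' @ 5: {1,2,3,4,5,6,7}  (accept∈set)
'c' @ 6: {1,2,3,4,5,6,7}  (accept∈set)
'b' @ 7: {}  — no active states
end set {} — state 1 not in

Answer: REJECT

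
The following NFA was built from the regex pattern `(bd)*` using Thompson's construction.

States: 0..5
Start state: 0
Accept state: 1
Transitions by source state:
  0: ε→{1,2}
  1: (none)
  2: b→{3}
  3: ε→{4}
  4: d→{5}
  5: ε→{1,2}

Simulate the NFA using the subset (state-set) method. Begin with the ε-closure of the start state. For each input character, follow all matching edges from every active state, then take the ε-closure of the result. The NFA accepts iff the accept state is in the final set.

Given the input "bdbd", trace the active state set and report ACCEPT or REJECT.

start: ε-closure({0}) = {0,1,2}
'b' @ 1: {3,4}
'd' @ 2: {1,2,5}  ✓accept
'b' @ 3: {3,4}
'd' @ 4: {1,2,5}  ✓accept
after full input: {1,2,5}  (accept=1 in)

Answer: ACCEPT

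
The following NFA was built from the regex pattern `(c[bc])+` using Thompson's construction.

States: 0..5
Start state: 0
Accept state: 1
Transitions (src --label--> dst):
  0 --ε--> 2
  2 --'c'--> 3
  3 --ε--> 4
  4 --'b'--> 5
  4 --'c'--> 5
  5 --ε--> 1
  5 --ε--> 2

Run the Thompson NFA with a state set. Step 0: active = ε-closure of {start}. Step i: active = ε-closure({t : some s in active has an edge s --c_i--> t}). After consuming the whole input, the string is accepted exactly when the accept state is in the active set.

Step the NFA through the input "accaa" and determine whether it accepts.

Answer: REJECT

Steps:
start: ε-closure({0}) = {0,2}
'a' @ 1: {}  — dead — no transitions
rest 'ccaa' ignored (set empty)
end set {} — state 1 not in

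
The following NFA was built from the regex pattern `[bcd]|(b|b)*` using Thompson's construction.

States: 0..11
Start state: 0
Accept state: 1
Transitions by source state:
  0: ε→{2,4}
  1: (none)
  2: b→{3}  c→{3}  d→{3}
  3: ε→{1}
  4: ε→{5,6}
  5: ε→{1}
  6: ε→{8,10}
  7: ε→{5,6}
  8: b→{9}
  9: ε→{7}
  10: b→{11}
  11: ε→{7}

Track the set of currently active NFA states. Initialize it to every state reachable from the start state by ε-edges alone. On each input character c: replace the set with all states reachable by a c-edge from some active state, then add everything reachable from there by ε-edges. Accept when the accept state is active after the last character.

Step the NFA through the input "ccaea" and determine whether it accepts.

initial (ε-close {0}): {0,1,2,4,5,6,8,10}
'c' @ 1: {1,3}  (accept∈set)
'c' @ 2: {}  — state set empty
rest 'aea' ignored (set empty)
end set {} — state 1 not in

Answer: REJECT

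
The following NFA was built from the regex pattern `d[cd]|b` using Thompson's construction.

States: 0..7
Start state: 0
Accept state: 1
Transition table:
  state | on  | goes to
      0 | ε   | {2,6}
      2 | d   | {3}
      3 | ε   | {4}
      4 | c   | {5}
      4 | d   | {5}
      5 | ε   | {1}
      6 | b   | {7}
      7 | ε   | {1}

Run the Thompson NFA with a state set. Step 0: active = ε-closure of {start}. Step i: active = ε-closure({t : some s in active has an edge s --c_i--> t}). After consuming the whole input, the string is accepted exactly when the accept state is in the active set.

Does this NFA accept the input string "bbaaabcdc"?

Answer: REJECT

Trace:
S₀ = ε-closure({0}) = {0,2,6}
'b' @ 1: {1,7}  [accepting]
'b' @ 2: {}  — state set empty
rest 'aaabcdc' ignored (set empty)
after full input: {}  (accept=1 not in)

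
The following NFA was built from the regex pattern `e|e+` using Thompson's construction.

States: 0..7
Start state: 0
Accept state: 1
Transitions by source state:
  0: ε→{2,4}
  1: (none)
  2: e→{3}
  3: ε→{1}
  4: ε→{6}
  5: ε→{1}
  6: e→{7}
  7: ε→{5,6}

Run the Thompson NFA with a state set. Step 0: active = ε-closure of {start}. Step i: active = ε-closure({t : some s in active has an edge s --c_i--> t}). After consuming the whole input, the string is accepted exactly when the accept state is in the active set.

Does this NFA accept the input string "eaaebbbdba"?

start: ε-closure({0}) = {0,2,4,6}
'e' @ 1: {1,3,5,6,7}  (accept∈set)
'a' @ 2: {}  — state set empty
rest 'aebbbdba' ignored (set empty)
final: {}; accept 1 not in set

Answer: REJECT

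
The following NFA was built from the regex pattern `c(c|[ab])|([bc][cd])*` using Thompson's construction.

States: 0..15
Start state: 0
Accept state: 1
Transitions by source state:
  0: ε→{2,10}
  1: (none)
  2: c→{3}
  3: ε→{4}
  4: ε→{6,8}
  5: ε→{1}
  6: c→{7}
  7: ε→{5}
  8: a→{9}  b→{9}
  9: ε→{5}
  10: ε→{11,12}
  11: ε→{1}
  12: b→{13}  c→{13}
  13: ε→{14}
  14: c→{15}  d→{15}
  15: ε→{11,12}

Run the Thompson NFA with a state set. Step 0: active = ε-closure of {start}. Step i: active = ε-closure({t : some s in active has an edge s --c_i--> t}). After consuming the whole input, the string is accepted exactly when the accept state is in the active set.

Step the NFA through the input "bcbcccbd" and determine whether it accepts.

Answer: ACCEPT

Steps:
initial (ε-close {0}): {0,1,2,10,11,12}
'b' @ 1: {13,14}
'c' @ 2: {1,11,12,15}  ✓accept
'b' @ 3: {13,14}
'c' @ 4: {1,11,12,15}  ✓accept
'c' @ 5: {13,14}
'c' @ 6: {1,11,12,15}  ✓accept
'b' @ 7: {13,14}
'd' @ 8: {1,11,12,15}  ✓accept
end set {1,11,12,15} — state 1 in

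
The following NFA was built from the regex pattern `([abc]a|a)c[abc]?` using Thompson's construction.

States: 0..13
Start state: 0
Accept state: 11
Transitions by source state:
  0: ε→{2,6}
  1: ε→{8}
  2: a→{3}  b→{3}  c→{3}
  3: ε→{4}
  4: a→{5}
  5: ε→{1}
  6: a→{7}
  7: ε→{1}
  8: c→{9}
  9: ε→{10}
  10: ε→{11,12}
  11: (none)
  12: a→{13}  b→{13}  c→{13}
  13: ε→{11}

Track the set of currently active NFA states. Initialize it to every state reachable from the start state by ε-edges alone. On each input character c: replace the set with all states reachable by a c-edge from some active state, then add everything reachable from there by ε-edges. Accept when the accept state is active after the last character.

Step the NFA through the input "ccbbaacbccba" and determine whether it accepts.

Answer: REJECT

Trace:
initial (ε-close {0}): {0,2,6}
'c' @ 1: {3,4}
'c' @ 2: {}  — no active states
rest 'bbaacbccba' ignored (set empty)
after full input: {}  (accept=11 not in)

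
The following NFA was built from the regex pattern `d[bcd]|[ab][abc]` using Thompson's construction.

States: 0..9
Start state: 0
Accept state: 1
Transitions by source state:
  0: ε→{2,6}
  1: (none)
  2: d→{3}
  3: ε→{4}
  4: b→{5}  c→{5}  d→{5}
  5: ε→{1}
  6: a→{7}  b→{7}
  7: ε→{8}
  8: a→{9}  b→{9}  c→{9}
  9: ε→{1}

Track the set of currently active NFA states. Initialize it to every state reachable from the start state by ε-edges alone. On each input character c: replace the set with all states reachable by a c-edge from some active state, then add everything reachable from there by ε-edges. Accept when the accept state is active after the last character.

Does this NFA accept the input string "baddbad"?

start: ε-closure({0}) = {0,2,6}
'b' @ 1: {7,8}
'a' @ 2: {1,9}  [accepting]
'd' @ 3: {}  — no active states
rest 'dbad' ignored (set empty)
after full input: {}  (accept=1 not in)

Answer: REJECT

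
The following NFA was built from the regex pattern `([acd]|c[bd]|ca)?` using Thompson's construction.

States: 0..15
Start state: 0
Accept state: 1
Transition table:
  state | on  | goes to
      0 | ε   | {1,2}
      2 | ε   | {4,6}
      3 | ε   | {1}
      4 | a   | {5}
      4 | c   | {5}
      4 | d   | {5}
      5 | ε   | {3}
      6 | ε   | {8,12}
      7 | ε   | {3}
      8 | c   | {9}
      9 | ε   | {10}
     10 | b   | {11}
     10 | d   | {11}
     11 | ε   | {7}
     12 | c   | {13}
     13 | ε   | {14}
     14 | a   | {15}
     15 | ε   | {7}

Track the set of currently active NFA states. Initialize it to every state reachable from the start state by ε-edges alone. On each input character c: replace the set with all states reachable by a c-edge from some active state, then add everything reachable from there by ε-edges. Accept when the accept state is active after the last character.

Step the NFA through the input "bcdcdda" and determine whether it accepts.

initial (ε-close {0}): {0,1,2,4,6,8,12}
'b' @ 1: {}  — dead — no transitions
rest 'cdcdda' ignored (set empty)
after full input: {}  (accept=1 not in)

Answer: REJECT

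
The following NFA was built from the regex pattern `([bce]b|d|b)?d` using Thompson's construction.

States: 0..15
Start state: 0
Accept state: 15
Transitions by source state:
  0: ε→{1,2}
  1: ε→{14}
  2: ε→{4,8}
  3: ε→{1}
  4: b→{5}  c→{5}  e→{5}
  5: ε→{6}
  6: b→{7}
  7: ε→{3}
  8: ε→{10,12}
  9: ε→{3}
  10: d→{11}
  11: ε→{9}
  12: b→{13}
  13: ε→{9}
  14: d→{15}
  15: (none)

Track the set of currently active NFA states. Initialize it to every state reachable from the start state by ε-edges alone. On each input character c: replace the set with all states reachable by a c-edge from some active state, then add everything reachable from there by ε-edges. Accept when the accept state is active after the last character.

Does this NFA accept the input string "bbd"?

initial (ε-close {0}): {0,1,2,4,8,10,12,14}
'b' @ 1: {1,3,5,6,9,13,14}
'b' @ 2: {1,3,7,14}
'd' @ 3: {15}  ✓accept
final: {15}; accept 15 in set

Answer: ACCEPT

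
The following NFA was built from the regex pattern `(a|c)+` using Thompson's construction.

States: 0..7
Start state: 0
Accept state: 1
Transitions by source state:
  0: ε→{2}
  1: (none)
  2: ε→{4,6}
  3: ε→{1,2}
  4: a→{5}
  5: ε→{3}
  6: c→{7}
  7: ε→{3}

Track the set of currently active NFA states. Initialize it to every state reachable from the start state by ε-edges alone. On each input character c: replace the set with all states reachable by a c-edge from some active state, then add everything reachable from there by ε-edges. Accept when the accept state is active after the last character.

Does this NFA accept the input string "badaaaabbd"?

Answer: REJECT

Steps:
S₀ = ε-closure({0}) = {0,2,4,6}
'b' @ 1: {}  — state set empty
rest 'adaaaabbd' ignored (set empty)
end set {} — state 1 not in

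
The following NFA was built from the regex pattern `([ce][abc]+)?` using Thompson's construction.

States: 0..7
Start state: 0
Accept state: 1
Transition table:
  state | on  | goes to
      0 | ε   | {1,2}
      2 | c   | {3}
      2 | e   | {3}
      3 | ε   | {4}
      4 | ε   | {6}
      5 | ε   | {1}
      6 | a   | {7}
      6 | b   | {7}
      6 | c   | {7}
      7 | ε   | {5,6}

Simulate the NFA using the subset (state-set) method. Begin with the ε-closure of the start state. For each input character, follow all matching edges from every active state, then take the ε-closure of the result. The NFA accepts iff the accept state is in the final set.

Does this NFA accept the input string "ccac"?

S₀ = ε-closure({0}) = {0,1,2}
'c' @ 1: {3,4,6}
'c' @ 2: {1,5,6,7}  [accepting]
'a' @ 3: {1,5,6,7}  [accepting]
'c' @ 4: {1,5,6,7}  [accepting]
end set {1,5,6,7} — state 1 in

Answer: ACCEPT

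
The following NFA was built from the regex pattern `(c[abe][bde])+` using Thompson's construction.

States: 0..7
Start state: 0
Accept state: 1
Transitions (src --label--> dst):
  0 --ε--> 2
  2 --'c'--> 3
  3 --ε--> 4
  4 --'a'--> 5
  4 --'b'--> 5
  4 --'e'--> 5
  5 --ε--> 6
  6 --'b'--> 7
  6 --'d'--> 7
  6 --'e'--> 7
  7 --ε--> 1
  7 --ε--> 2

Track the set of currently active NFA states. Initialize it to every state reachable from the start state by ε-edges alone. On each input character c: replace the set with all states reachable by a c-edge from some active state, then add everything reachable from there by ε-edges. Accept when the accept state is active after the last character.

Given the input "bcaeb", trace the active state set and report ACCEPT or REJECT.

initial (ε-close {0}): {0,2}
'b' @ 1: {}  — state set empty
rest 'caeb' ignored (set empty)
final: {}; accept 1 not in set

Answer: REJECT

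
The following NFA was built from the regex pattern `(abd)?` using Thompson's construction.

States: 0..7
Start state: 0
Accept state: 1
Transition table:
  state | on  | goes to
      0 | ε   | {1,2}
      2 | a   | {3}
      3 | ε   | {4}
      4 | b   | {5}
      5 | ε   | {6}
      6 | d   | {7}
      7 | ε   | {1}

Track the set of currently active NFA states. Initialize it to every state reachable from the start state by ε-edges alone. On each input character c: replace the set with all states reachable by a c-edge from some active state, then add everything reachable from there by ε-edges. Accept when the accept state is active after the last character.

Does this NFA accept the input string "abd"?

Answer: ACCEPT

Trace:
initial (ε-close {0}): {0,1,2}
'a' @ 1: {3,4}
'b' @ 2: {5,6}
'd' @ 3: {1,7}  ✓accept
after full input: {1,7}  (accept=1 in)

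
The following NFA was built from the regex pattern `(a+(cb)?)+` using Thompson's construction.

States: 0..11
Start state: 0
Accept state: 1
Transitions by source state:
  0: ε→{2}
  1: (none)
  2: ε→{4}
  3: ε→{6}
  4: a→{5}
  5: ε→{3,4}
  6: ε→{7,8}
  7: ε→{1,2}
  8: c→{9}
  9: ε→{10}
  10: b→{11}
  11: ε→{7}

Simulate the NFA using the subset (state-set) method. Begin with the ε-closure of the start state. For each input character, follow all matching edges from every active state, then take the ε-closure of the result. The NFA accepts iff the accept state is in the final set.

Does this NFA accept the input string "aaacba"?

Answer: ACCEPT

Trace:
S₀ = ε-closure({0}) = {0,2,4}
'a' @ 1: {1,2,3,4,5,6,7,8}  ✓accept
'a' @ 2: {1,2,3,4,5,6,7,8}  ✓accept
'a' @ 3: {1,2,3,4,5,6,7,8}  ✓accept
'c' @ 4: {9,10}
'b' @ 5: {1,2,4,7,11}  ✓accept
'a' @ 6: {1,2,3,4,5,6,7,8}  ✓accept
end set {1,2,3,4,5,6,7,8} — state 1 in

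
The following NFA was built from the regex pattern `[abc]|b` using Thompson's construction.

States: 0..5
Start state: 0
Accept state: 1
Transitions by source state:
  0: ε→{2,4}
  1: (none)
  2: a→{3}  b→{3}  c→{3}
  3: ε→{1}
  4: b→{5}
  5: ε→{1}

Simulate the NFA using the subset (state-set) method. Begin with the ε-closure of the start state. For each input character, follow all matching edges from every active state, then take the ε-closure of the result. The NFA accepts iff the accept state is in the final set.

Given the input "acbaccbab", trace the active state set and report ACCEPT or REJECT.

initial (ε-close {0}): {0,2,4}
'a' @ 1: {1,3}  [accepting]
'c' @ 2: {}  — dead — no transitions
rest 'baccbab' ignored (set empty)
after full input: {}  (accept=1 not in)

Answer: REJECT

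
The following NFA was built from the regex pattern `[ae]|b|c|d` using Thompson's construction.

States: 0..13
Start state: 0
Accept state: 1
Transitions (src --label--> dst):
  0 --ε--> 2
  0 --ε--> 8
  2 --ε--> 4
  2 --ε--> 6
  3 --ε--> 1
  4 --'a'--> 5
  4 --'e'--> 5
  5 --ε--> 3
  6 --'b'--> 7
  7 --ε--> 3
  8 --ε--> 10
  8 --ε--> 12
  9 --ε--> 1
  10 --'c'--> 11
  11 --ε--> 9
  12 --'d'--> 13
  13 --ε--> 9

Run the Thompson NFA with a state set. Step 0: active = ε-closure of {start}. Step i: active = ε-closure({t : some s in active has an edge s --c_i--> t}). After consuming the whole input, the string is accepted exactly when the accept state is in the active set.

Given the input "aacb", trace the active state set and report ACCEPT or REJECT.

start: ε-closure({0}) = {0,2,4,6,8,10,12}
'a' @ 1: {1,3,5}  (accept∈set)
'a' @ 2: {}  — no active states
rest 'cb' ignored (set empty)
end set {} — state 1 not in

Answer: REJECT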